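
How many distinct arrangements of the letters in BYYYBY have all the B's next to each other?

5

Treat the 2 copies of B as a single block. The multiset to arrange is then {BB, Y, Y, Y, Y}, 5 items in all.
That gives (5)!/(4!) = 5 arrangements.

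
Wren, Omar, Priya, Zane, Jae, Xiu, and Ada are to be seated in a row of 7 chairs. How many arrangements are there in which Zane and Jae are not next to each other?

Of the 7! = 5040 arrangements, those with Zane and Jae adjacent number 2 × 6! = 1440 (treat the pair as a block with 2 internal orders).
Complementary counting: 5040 − 1440 = 3600.

3600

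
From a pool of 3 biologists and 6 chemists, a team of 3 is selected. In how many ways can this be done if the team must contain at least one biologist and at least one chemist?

Total 3-person selections from all 9: C(9,3) = 84.
Subtract selections that omit an entire group: no biologists → C(6,3) = 20; no chemists → C(3,3) = 1.
Both groups omitted at once is impossible, so 84 − 21 = 63.

63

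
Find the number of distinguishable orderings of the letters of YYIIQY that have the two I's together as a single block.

20

Treat the 2 copies of I as a single block. The multiset to arrange is then {II, Q, Y, Y, Y}, 5 items in all.
That gives (5)!/(3!) = 20 arrangements.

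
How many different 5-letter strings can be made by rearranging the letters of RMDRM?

The 5 letters of RMDRM have repeats: M appearing twice and R appearing twice.
The number of distinct arrangements is 5!/(2!·2!) = 120/4 = 30.

30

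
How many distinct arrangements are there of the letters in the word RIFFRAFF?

RIFFRAFF has 8 letters with F appearing 4 times and R appearing twice.
So there are 8! / (4!·2!) = 840 distinguishable arrangements.

840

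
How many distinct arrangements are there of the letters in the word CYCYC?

The 5 letters of CYCYC have repeats: C appearing 3 times and Y appearing twice.
Dividing 5! = 120 by 3!·2! = 12 for the repeated letters gives 10.

10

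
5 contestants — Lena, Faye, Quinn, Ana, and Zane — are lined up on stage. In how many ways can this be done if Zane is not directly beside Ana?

Of the 5! = 120 arrangements, those with Zane and Ana adjacent number 2 × 4! = 48 (treat the pair as a block with 2 internal orders).
So 120 − 48 = 72 arrangements keep them apart.

72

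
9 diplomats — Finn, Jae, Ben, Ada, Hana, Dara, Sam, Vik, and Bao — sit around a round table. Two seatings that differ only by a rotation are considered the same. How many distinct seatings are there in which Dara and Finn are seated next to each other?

Glue Dara and Finn into a block (2 internal orders). Seating 8 units around a circle gives (7)! arrangements.
So 2 × (7)! = 2 × 5040 = 10080.

10080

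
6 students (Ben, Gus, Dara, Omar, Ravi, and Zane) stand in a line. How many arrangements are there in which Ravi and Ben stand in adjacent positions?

240

Glue Ravi and Ben into one block (2 internal orders), leaving 5 units to arrange in a row.
So the count is 2·(5)! = 240.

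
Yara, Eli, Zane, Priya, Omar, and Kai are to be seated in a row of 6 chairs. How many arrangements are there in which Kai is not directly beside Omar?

Of the 6! = 720 arrangements, those with Kai and Omar adjacent number 2 × 5! = 240 (treat the pair as a block with 2 internal orders).
Complementary counting: 720 − 240 = 480.

480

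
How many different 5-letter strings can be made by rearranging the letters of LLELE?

The 5 letters of LLELE have repeats: E appearing twice and L appearing 3 times.
So there are 5! / (3!·2!) = 10 distinguishable arrangements.

10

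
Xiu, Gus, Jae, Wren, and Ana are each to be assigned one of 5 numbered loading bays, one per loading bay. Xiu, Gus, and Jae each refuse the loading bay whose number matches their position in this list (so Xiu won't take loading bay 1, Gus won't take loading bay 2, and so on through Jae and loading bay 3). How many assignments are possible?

Let Aᵢ (for i ∈ {1, 2, 3}) be the placements that put person i in their forbidden loading bay. Any j of these fix j positions, leaving (5−j)! ways to fill the rest, and there are C(3,j) ways to pick which j.
By inclusion–exclusion, the number of valid placements is Σ_{j=0}^{3} (−1)^j C(3,j)·(5−j)!.
Computing: 120 − 72 + 18 − 2 = 64.

64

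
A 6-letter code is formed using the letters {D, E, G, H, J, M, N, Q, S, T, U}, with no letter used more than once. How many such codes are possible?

332640

With no repetition, fill the 6 letters in order: 11 choices, then 10, down to 6.
11 × 10 × 9 × 8 × 7 × 6 = 332640.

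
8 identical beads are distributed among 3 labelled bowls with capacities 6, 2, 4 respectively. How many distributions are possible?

12

Ignoring the caps, the number of non-negative solutions to x_1+…+x_3 = 8 is C(10,2) = 45.
Subtract solutions that violate a single cap (substitute x_i' = x_i − (cap_i+1)): x_1 ≥ 7 gives C(3,2) = 3; x_2 ≥ 3 gives C(7,2) = 21; x_3 ≥ 5 gives C(5,2) = 10. Together 34.
Add back pairs where two caps are both exceeded: 0 + 0 + 1 = 1.
By inclusion–exclusion the count is 45 − 34 + 1 = 12.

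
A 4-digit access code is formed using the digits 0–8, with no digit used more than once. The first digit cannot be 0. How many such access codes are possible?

2688

The first digit has 9−1 = 8 choices (anything except 0).
The remaining 3 digits are filled from the other 8 symbols without repetition: 8 × 7 × 6 = 336.
Total: 8 × 336 = 2688.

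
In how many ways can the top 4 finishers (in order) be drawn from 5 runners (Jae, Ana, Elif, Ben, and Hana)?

There are 5 choices for 1st place, 4 for 2nd, and so on down to 2 for position 4.
That gives 5 × 4 × 3 × 2 = 120.

120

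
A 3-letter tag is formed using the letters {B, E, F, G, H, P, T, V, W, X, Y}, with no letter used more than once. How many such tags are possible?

With no repetition, fill the 3 letters in order: 11 choices, then 10, down to 9.
11 × 10 × 9 = 990.

990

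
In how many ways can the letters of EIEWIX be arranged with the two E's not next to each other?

120

There are 6!/(2!·2!) = 180 arrangements of EIEWIX in total.
If the two E's are adjacent, glue them into one block, leaving 5 items to arrange: (5)!/(2!) = 60 ways.
Hence 180 − 60 = 120.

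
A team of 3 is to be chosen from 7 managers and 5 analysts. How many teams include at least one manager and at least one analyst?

175

With no constraint there are C(12,3) = 220 possible selections.
Subtract selections that omit an entire group: no managers → C(5,3) = 10; no analysts → C(7,3) = 35.
Both groups omitted at once is impossible, so 220 − 45 = 175.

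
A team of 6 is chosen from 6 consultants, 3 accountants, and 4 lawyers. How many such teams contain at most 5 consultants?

Split by how many consultants are chosen (0 through 5).
Sum: C(6,0)·C(7,6) + C(6,1)·C(7,5) + C(6,2)·C(7,4) + C(6,3)·C(7,3) + C(6,4)·C(7,2) + C(6,5)·C(7,1) = 7 + 126 + 525 + 700 + 315 + 42 = 1715.

1715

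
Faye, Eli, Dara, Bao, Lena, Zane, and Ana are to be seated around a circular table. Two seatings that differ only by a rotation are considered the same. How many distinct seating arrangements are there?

720

Fix one person's seat to break rotational symmetry; the remaining 6 people can be arranged in (6)! = 720 ways.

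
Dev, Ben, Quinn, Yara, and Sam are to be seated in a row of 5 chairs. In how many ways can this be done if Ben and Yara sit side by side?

48

Glue Ben and Yara into one block (2 internal orders), leaving 4 units to arrange in a row.
That gives 2 × 4! = 2 × 24 = 48.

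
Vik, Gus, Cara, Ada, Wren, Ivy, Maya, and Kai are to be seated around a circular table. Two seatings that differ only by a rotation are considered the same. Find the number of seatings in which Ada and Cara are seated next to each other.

Glue Ada and Cara into a block (2 internal orders). Seating 7 units around a circle gives (6)! arrangements.
So 2 × (6)! = 2 × 720 = 1440.

1440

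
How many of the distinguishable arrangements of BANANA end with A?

30

Fix A in the last position and arrange the remaining 5 letters.
Those 5 letters have A appearing twice and N appearing twice, giving (5)!/(2!·2!) = 30.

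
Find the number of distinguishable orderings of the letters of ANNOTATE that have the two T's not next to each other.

Total arrangements of ANNOTATE: 8!/(2!·2!·2!) = 5040.
If the two T's are adjacent, glue them into one block, leaving 7 items to arrange: (7)!/(2!·2!) = 1260 ways.
Subtracting, 5040 − 1260 = 3780 arrangements keep the T's apart.

3780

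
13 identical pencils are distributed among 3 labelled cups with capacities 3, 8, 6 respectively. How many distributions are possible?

Ignoring the caps, the number of non-negative solutions to x_1+…+x_3 = 13 is C(15,2) = 105.
Subtract solutions that violate a single cap (substitute x_i' = x_i − (cap_i+1)): x_1 ≥ 4 gives C(11,2) = 55; x_2 ≥ 9 gives C(6,2) = 15; x_3 ≥ 7 gives C(8,2) = 28. Together 98.
Add back pairs where two caps are both exceeded: 1 + 6 + 0 = 7.
By inclusion–exclusion the count is 105 − 98 + 7 = 14.

14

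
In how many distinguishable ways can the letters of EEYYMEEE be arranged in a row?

168

The 8 letters of EEYYMEEE have repeats: E appearing 5 times and Y appearing twice.
The number of distinct arrangements is 8!/(5!·2!) = 40320/240 = 168.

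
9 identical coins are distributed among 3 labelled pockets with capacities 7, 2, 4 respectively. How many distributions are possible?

Ignoring the caps, the number of non-negative solutions to x_1+…+x_3 = 9 is C(11,2) = 55.
Subtract solutions that violate a single cap (substitute x_i' = x_i − (cap_i+1)): x_1 ≥ 8 gives C(3,2) = 3; x_2 ≥ 3 gives C(8,2) = 28; x_3 ≥ 5 gives C(6,2) = 15. Together 46.
Add back pairs where two caps are both exceeded: 0 + 0 + 3 = 3.
By inclusion–exclusion the count is 55 − 46 + 3 = 12.

12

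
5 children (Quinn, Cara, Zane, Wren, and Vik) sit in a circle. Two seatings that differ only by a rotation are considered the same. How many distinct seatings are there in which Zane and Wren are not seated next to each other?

12

Without the restriction there are (4)! = 24 seatings.
Seatings with Zane beside Wren: treat them as a block with 2 internal orders, giving 2 × (3)! = 12.
Subtracting, 24 − 12 = 12.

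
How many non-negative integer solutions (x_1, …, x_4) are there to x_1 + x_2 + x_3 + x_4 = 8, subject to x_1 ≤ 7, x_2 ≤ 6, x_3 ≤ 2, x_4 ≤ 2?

58

Ignoring the caps, the number of non-negative solutions to x_1+…+x_4 = 8 is C(11,3) = 165.
Subtract solutions that violate a single cap (substitute x_i' = x_i − (cap_i+1)): x_1 ≥ 8 gives C(3,3) = 1; x_2 ≥ 7 gives C(4,3) = 4; x_3 ≥ 3 gives C(8,3) = 56; x_4 ≥ 3 gives C(8,3) = 56. Together 117.
Add back pairs where two caps are both exceeded: 0 + 0 + 0 + 0 + 0 + 10 = 10.
By inclusion–exclusion the count is 165 − 117 + 10 = 58.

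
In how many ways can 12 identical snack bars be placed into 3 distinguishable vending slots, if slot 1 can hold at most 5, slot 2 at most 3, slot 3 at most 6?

Ignoring the caps, the number of non-negative solutions to x_1+…+x_3 = 12 is C(14,2) = 91.
Subtract solutions that violate a single cap (substitute x_i' = x_i − (cap_i+1)): x_1 ≥ 6 gives C(8,2) = 28; x_2 ≥ 4 gives C(10,2) = 45; x_3 ≥ 7 gives C(7,2) = 21. Together 94.
Add back pairs where two caps are both exceeded: 6 + 0 + 3 = 9.
By inclusion–exclusion the count is 91 − 94 + 9 = 6.

6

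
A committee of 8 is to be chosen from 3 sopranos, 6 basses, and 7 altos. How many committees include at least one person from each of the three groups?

With no constraint there are C(16,8) = 12870 possible selections.
Subtract selections that omit an entire group: no sopranos → C(13,8) = 1287; no basses → C(10,8) = 45; no altos → C(9,8) = 9.
Add back selections omitting two groups (i.e. drawn from a single group): C(3,8) + C(6,8) + C(7,8) = 0.
By inclusion–exclusion: 12870 − 1341 + 0 = 11529.

11529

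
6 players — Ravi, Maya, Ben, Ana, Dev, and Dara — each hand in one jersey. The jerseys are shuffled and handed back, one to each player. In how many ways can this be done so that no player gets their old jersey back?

265

This is the derangement count D_6: permutations of 6 items with no fixed point.
By inclusion–exclusion this is Σ_{j=0}^{6} (−1)^j C(6,j)·(6−j)!.
Computing: 720 − 720 + 360 − 120 + 30 − 6 + 1 = 265.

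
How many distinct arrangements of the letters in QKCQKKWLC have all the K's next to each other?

1260

Treat the 3 copies of K as a single block. The multiset to arrange is then {KKK, C, C, L, Q, Q, W}, 7 items in all.
That gives (7)!/(2!·2!) = 1260 arrangements.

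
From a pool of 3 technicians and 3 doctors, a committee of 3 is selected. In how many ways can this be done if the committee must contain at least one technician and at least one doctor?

18

Total 3-person selections from all 6: C(6,3) = 20.
Subtract selections that omit an entire group: no technicians → C(3,3) = 1; no doctors → C(3,3) = 1.
Both groups omitted at once is impossible, so 20 − 2 = 18.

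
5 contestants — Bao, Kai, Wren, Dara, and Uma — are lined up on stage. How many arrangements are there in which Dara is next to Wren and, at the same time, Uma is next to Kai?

Treat {Dara,Wren} as one block (2 orders) and {Uma,Kai} as another (2 orders).
That leaves 3 units to arrange: 2 × 2 × 3! = 4 × 6 = 24.

24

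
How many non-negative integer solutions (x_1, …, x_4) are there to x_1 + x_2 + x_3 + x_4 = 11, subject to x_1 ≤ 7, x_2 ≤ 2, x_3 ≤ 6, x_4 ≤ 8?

139

By stars and bars, unrestricted non-negative solutions to x_1+…+x_4 = 11 number C(11+3,3) = 364.
Subtract solutions that violate a single cap (substitute x_i' = x_i − (cap_i+1)): x_1 ≥ 8 gives C(6,3) = 20; x_2 ≥ 3 gives C(11,3) = 165; x_3 ≥ 7 gives C(7,3) = 35; x_4 ≥ 9 gives C(5,3) = 10. Together 230.
Add back pairs where two caps are both exceeded: 1 + 0 + 0 + 4 + 0 + 0 = 5.
By inclusion–exclusion the count is 364 − 230 + 5 = 139.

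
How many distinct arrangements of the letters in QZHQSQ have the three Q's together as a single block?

Treat the 3 copies of Q as a single block. The multiset to arrange is then {QQQ, H, S, Z}, 4 items in all.
All 4 items are distinct, so there are (4)! = 24 arrangements.

24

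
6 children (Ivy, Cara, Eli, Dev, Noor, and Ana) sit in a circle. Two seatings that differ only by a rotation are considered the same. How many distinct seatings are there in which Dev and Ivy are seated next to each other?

Glue Dev and Ivy into a block (2 internal orders). Seating 5 units around a circle gives (4)! arrangements.
So 2 × (4)! = 2 × 24 = 48.

48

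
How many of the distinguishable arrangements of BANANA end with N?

Fix N in the last position and arrange the remaining 5 letters.
Those 5 letters have A appearing 3 times, giving (5)!/(3!) = 20.

20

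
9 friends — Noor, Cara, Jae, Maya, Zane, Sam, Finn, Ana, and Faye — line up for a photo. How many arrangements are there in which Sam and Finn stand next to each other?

Glue Sam and Finn into one block (2 internal orders), leaving 8 units to arrange in a row.
So the count is 2·(8)! = 80640.

80640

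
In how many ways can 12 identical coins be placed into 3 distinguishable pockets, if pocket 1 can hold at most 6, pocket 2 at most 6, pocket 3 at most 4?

15

By stars and bars, unrestricted non-negative solutions to x_1+…+x_3 = 12 number C(12+2,2) = 91.
Subtract solutions that violate a single cap (substitute x_i' = x_i − (cap_i+1)): x_1 ≥ 7 gives C(7,2) = 21; x_2 ≥ 7 gives C(7,2) = 21; x_3 ≥ 5 gives C(9,2) = 36. Together 78.
Add back pairs where two caps are both exceeded: 0 + 1 + 1 = 2.
By inclusion–exclusion the count is 91 − 78 + 2 = 15.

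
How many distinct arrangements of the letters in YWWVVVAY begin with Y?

With the first slot taken by Y, it remains to arrange the other 7 letters (WWVVVAY).
Those 7 letters have V appearing 3 times and W appearing twice, giving (7)!/(3!·2!) = 420.

420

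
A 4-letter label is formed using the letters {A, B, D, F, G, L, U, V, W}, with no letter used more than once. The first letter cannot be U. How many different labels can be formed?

The first letter has 9−1 = 8 choices (anything except U).
The remaining 3 letters are filled from the other 8 symbols without repetition: 8 × 7 × 6 = 336.
Total: 8 × 336 = 2688.

2688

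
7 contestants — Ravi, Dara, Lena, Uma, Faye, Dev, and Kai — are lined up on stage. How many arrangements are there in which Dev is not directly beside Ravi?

There are 7! = 5040 arrangements in all. If Dev and Ravi are adjacent, merging them into one block gives 2·(6)! = 1440 arrangements.
So 5040 − 1440 = 3600 arrangements keep them apart.

3600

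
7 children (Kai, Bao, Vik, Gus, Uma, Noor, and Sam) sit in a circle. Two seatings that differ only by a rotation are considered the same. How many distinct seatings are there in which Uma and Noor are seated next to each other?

Treat {Uma, Noor} as one unit (2 internal orders) and seat the resulting 6 units around the table: (5)! circular arrangements.
So 2 × (5)! = 2 × 120 = 240.

240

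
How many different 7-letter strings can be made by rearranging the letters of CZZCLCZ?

140

The 7 letters of CZZCLCZ have repeats: C appearing 3 times and Z appearing 3 times.
Dividing 7! = 5040 by 3!·3! = 36 for the repeated letters gives 140.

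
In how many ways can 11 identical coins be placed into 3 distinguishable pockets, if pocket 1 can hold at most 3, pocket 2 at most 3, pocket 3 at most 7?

Without the upper bounds there are C(13,2) = 78 ways to split 11 among 3 pockets.
Subtract solutions that violate a single cap (substitute x_i' = x_i − (cap_i+1)): x_1 ≥ 4 gives C(9,2) = 36; x_2 ≥ 4 gives C(9,2) = 36; x_3 ≥ 8 gives C(5,2) = 10. Together 82.
Add back pairs where two caps are both exceeded: 10 + 0 + 0 = 10.
By inclusion–exclusion the count is 78 − 82 + 10 = 6.

6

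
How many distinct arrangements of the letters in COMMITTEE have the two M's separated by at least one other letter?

35280

Total arrangements of COMMITTEE: 9!/(2!·2!·2!) = 45360.
If the two M's are adjacent, glue them into one block, leaving 8 items to arrange: (8)!/(2!·2!) = 10080 ways.
Subtracting, 45360 − 10080 = 35280 arrangements keep the M's apart.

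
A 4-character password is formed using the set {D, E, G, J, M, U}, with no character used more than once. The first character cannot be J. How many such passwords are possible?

The first character has 6−1 = 5 choices (anything except J).
The remaining 3 characters are filled from the other 5 symbols without repetition: 5 × 4 × 3 = 60.
Total: 5 × 60 = 300.

300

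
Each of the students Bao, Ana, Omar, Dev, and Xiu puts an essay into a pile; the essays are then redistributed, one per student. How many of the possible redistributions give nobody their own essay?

Count assignments avoiding every fixed point. For any j of the 5 students fixed to their own essay, the other 5−j can be arranged in (5−j)! ways.
By inclusion–exclusion this is Σ_{j=0}^{5} (−1)^j C(5,j)·(5−j)!.
Computing: 120 − 120 + 60 − 20 + 5 − 1 = 44.

44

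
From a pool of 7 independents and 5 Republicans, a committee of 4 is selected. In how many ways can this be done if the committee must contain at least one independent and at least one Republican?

Unrestricted: C(12,4) = 495 ways to pick any 4 of the 12.
Selections missing a whole group: no independents → C(5,4) = 5; no Republicans → C(7,4) = 35.
Both groups omitted at once is impossible, so 495 − 40 = 455.

455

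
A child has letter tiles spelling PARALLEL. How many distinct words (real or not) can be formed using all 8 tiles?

3360

PARALLEL has 8 letters with A appearing twice and L appearing 3 times.
So there are 8! / (3!·2!) = 3360 distinguishable arrangements.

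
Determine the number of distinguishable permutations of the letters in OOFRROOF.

420

OOFRROOF has 8 letters with F appearing twice, O appearing 4 times, and R appearing twice.
So there are 8! / (4!·2!·2!) = 420 distinguishable arrangements.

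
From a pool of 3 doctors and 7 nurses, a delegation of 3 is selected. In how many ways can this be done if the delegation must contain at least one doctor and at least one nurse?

Unrestricted: C(10,3) = 120 ways to pick any 3 of the 10.
Selections missing a whole group: no doctors → C(7,3) = 35; no nurses → C(3,3) = 1.
Both groups omitted at once is impossible, so 120 − 36 = 84.

84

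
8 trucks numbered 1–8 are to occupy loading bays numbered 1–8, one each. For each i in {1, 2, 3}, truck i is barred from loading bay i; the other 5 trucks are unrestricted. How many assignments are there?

Let Aᵢ (for i ∈ {1, 2, 3}) be the placements that put truck i in its forbidden loading bay. Any j of these fix j positions, leaving (8−j)! ways to fill the rest, and there are C(3,j) ways to pick which j.
By inclusion–exclusion, the number of valid placements is Σ_{j=0}^{3} (−1)^j C(3,j)·(8−j)!.
Computing: 40320 − 15120 + 2160 − 120 = 27240.

27240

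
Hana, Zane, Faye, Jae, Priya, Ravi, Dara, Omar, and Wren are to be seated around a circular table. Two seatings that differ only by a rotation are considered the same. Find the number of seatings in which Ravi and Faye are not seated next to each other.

30240

Without the restriction there are (8)! = 40320 seatings.
Seatings with Ravi beside Faye: treat them as a block with 2 internal orders, giving 2 × (7)! = 10080.
Subtracting, 40320 − 10080 = 30240.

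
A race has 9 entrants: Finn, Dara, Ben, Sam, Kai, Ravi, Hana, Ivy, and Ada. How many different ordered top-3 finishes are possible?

There are 9 choices for 1st place, 8 for 2nd, and 7 for 3rd.
That gives 9 × 8 × 7 = 504.

504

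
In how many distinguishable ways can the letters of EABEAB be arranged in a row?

Letter multiplicities in EABEAB: A×2, B×2, E×2.
So there are 6! / (2!·2!·2!) = 90 distinguishable arrangements.

90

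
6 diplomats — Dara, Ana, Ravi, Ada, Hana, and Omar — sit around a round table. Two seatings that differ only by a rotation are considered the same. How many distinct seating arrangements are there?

Seat Dara anywhere (absorbing the rotational symmetry), then permute the other 5: (5)! = 120.

120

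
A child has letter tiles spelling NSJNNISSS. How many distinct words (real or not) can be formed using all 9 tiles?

2520

The 9 letters of NSJNNISSS have repeats: N appearing 3 times and S appearing 4 times.
So there are 9! / (4!·3!) = 2520 distinguishable arrangements.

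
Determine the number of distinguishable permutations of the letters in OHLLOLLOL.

504

Letter multiplicities in OHLLOLLOL: H×1, L×5, O×3.
The number of distinct arrangements is 9!/(5!·3!) = 362880/720 = 504.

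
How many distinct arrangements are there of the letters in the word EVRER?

30

The 5 letters of EVRER have repeats: E appearing twice and R appearing twice.
The number of distinct arrangements is 5!/(2!·2!) = 120/4 = 30.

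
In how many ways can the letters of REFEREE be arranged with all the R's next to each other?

30

Treat the 2 copies of R as a single block. The multiset to arrange is then {RR, E, E, E, E, F}, 6 items in all.
That gives (6)!/(4!) = 30 arrangements.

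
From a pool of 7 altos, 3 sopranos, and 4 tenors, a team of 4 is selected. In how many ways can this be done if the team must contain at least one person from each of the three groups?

462

With no constraint there are C(14,4) = 1001 possible selections.
Subtract selections that omit an entire group: no altos → C(7,4) = 35; no sopranos → C(11,4) = 330; no tenors → C(10,4) = 210.
Add back selections omitting two groups (i.e. drawn from a single group): C(7,4) + C(3,4) + C(4,4) = 36.
By inclusion–exclusion: 1001 − 575 + 36 = 462.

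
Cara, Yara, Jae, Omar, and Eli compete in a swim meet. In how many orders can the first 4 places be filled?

120

There are 5 choices for 1st place, 4 for 2nd, and so on down to 2 for position 4.
That gives 5 × 4 × 3 × 2 = 120.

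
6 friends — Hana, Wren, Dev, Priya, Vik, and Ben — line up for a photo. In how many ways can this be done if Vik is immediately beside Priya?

Glue Vik and Priya into one block (2 internal orders), leaving 5 units to arrange in a row.
That gives 2 × 5! = 2 × 120 = 240.

240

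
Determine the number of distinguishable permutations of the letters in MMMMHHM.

21

The 7 letters of MMMMHHM have repeats: H appearing twice and M appearing 5 times.
Dividing 7! = 5040 by 5!·2! = 240 for the repeated letters gives 21.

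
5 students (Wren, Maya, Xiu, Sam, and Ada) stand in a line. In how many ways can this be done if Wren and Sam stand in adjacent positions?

Glue Wren and Sam into one block (2 internal orders), leaving 4 units to arrange in a row.
That gives 2 × 4! = 2 × 24 = 48.

48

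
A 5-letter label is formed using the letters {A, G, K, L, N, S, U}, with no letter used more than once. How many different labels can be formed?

2520

Choose and order 5 of the 7 symbols: the first letter has 7 options, the next 6, and so on down to 3.
That product is 7 × 6 × 5 × 4 × 3 = 2520.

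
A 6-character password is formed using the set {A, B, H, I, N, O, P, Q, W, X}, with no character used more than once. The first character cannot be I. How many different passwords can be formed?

The first character has 10−1 = 9 choices (anything except I).
The remaining 5 characters are filled from the other 9 symbols without repetition: 9 × 8 × 7 × 6 × 5 = 15120.
Total: 9 × 15120 = 136080.

136080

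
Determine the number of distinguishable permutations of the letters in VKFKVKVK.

280

Letter multiplicities in VKFKVKVK: F×1, K×4, V×3.
The number of distinct arrangements is 8!/(4!·3!) = 40320/144 = 280.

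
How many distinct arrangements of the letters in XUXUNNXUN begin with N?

Fix N in the first position and arrange the remaining 8 letters.
Those 8 letters have N appearing twice, U appearing 3 times, and X appearing 3 times, giving (8)!/(3!·3!·2!) = 560.

560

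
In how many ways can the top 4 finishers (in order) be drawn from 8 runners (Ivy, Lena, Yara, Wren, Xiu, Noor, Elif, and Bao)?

This is an ordered selection of 4 from 8: P(8,4).
That gives 8 × 7 × 6 × 5 = 1680.

1680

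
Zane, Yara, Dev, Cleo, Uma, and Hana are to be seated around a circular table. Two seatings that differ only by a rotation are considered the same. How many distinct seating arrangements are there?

Around a circle, 6 distinct people have 6!/6 = (5)! = 120 rotationally distinct seatings.

120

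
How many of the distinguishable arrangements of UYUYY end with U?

4

Fix U in the last position and arrange the remaining 4 letters.
Those 4 letters have Y appearing 3 times, giving (4)!/(3!) = 4.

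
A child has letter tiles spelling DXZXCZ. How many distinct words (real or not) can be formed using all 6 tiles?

180

Letter multiplicities in DXZXCZ: C×1, D×1, X×2, Z×2.
The number of distinct arrangements is 6!/(2!·2!) = 720/4 = 180.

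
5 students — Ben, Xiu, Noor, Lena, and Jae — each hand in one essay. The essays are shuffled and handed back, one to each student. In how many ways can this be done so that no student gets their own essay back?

This is the derangement count D_5: permutations of 5 items with no fixed point.
By inclusion–exclusion this is Σ_{j=0}^{5} (−1)^j C(5,j)·(5−j)!.
Computing: 120 − 120 + 60 − 20 + 5 − 1 = 44.

44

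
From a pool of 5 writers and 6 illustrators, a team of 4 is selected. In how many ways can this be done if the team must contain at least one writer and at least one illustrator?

310

Total 4-person selections from all 11: C(11,4) = 330.
Subtract selections that omit an entire group: no writers → C(6,4) = 15; no illustrators → C(5,4) = 5.
Both groups omitted at once is impossible, so 330 − 20 = 310.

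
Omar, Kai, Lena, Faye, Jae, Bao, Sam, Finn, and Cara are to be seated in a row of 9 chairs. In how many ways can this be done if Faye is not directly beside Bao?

282240

There are 9! = 362880 arrangements in all. If Faye and Bao are adjacent, merging them into one block gives 2·(8)! = 80640 arrangements.
So 362880 − 80640 = 282240 arrangements keep them apart.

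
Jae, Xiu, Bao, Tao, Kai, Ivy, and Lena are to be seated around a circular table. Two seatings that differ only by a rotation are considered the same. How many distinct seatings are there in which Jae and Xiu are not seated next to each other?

Without the restriction there are (6)! = 720 seatings.
Those with Jae next to Xiu: fuse the pair into one unit and seat 6 units around a circle — 2·(5)! = 240.
Subtracting, 720 − 240 = 480.

480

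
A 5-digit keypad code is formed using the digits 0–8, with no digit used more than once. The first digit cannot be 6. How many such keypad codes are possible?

The first digit has 9−1 = 8 choices (anything except 6).
The remaining 4 digits are filled from the other 8 symbols without repetition: 8 × 7 × 6 × 5 = 1680.
Total: 8 × 1680 = 13440.

13440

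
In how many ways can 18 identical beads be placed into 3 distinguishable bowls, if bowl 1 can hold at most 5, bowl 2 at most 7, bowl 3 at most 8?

By stars and bars, unrestricted non-negative solutions to x_1+…+x_3 = 18 number C(18+2,2) = 190.
Subtract solutions that violate a single cap (substitute x_i' = x_i − (cap_i+1)): x_1 ≥ 6 gives C(14,2) = 91; x_2 ≥ 8 gives C(12,2) = 66; x_3 ≥ 9 gives C(11,2) = 55. Together 212.
Add back pairs where two caps are both exceeded: 15 + 10 + 3 = 28.
By inclusion–exclusion the count is 190 − 212 + 28 = 6.

6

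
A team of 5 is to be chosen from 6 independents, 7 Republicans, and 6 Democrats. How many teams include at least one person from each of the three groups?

8295

Total 5-person selections from all 19: C(19,5) = 11628.
Selections missing a whole group: no independents → C(13,5) = 1287; no Republicans → C(12,5) = 792; no Democrats → C(13,5) = 1287.
Add back selections omitting two groups (i.e. drawn from a single group): C(6,5) + C(7,5) + C(6,5) = 33.
By inclusion–exclusion: 11628 − 3366 + 33 = 8295.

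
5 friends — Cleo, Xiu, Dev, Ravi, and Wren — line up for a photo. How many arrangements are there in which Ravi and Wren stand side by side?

Place the 3 others and the Ravi-Wren pair as 4 objects in a line; the pair has 2 internal arrangements.
So the count is 2·(4)! = 48.

48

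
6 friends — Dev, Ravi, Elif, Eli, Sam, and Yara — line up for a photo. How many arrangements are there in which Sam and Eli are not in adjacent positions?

480

There are 6! = 720 arrangements in all. If Sam and Eli are adjacent, merging them into one block gives 2·(5)! = 240 arrangements.
So 720 − 240 = 480 arrangements keep them apart.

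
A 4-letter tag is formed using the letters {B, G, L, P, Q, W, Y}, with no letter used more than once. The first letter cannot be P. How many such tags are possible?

The first letter has 7−1 = 6 choices (anything except P).
The remaining 3 letters are filled from the other 6 symbols without repetition: 6 × 5 × 4 = 120.
Total: 6 × 120 = 720.

720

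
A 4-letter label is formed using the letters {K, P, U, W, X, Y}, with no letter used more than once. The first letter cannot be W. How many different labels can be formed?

The first letter has 6−1 = 5 choices (anything except W).
The remaining 3 letters are filled from the other 5 symbols without repetition: 5 × 4 × 3 = 60.
Total: 5 × 60 = 300.

300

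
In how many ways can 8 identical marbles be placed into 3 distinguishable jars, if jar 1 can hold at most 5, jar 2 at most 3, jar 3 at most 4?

14

By stars and bars, unrestricted non-negative solutions to x_1+…+x_3 = 8 number C(8+2,2) = 45.
Subtract solutions that violate a single cap (substitute x_i' = x_i − (cap_i+1)): x_1 ≥ 6 gives C(4,2) = 6; x_2 ≥ 4 gives C(6,2) = 15; x_3 ≥ 5 gives C(5,2) = 10. Together 31.
No two caps can be exceeded simultaneously, so the pair terms are all 0.
By inclusion–exclusion the count is 45 − 31 + 0 = 14.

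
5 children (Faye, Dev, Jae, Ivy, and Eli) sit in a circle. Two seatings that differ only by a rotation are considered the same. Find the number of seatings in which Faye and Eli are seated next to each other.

12

Glue Faye and Eli into a block (2 internal orders). Seating 4 units around a circle gives (3)! arrangements.
So 2 × (3)! = 2 × 6 = 12.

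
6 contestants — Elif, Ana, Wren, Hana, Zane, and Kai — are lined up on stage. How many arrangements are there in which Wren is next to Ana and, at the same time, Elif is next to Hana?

96

Treat {Wren,Ana} as one block (2 orders) and {Elif,Hana} as another (2 orders).
That leaves 4 units to arrange: 2 × 2 × 4! = 4 × 24 = 96.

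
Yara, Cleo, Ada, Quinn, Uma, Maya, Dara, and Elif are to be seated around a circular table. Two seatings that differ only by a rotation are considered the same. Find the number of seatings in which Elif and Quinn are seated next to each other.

1440

Treat {Elif, Quinn} as one unit (2 internal orders) and seat the resulting 7 units around the table: (6)! circular arrangements.
So 2 × (6)! = 2 × 720 = 1440.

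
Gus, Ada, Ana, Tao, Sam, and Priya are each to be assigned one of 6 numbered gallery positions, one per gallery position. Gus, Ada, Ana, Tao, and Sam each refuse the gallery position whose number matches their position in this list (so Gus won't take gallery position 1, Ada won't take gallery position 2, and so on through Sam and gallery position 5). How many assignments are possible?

309

Let Aᵢ (for 1 ≤ i ≤ 5) be the placements that put person i in their forbidden gallery position. Any j of these fix j positions, leaving (6−j)! ways to fill the rest, and there are C(5,j) ways to pick which j.
By inclusion–exclusion, the number of valid placements is Σ_{j=0}^{5} (−1)^j C(5,j)·(6−j)!.
Computing: 720 − 600 + 240 − 60 + 10 − 1 = 309.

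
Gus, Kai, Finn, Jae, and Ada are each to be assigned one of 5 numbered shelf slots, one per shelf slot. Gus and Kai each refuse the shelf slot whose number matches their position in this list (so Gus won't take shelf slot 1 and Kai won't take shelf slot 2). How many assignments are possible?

Let Aᵢ (for i ∈ {1, 2}) be the placements that put person i in their forbidden shelf slot. Any j of these fix j positions, leaving (5−j)! ways to fill the rest, and there are C(2,j) ways to pick which j.
By inclusion–exclusion, the number of valid placements is Σ_{j=0}^{2} (−1)^j C(2,j)·(5−j)!.
Computing: 120 − 48 + 6 = 78.

78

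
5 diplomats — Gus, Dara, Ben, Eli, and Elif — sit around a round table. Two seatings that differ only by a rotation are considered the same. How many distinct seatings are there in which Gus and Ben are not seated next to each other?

12

Without the restriction there are (4)! = 24 seatings.
Those with Gus next to Ben: fuse the pair into one unit and seat 4 units around a circle — 2·(3)! = 12.
Subtracting, 24 − 12 = 12.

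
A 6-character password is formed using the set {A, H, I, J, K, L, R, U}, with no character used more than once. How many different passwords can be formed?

Choose and order 6 of the 8 symbols: the first character has 8 options, the next 7, and so on down to 3.
8 × 7 × 6 × 5 × 4 × 3 = 20160.

20160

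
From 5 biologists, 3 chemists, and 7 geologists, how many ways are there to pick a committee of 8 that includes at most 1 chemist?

Split by how many chemists are chosen (0 through 1).
Sum: C(3,0)·C(12,8) + C(3,1)·C(12,7) = 495 + 2376 = 2871.

2871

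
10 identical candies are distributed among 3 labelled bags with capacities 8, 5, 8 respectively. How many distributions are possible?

By stars and bars, unrestricted non-negative solutions to x_1+…+x_3 = 10 number C(10+2,2) = 66.
Subtract solutions that violate a single cap (substitute x_i' = x_i − (cap_i+1)): x_1 ≥ 9 gives C(3,2) = 3; x_2 ≥ 6 gives C(6,2) = 15; x_3 ≥ 9 gives C(3,2) = 3. Together 21.
No two caps can be exceeded simultaneously, so the pair terms are all 0.
By inclusion–exclusion the count is 66 − 21 + 0 = 45.

45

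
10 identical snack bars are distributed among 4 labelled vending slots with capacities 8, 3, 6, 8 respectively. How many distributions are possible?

By stars and bars, unrestricted non-negative solutions to x_1+…+x_4 = 10 number C(10+3,3) = 286.
Subtract solutions that violate a single cap (substitute x_i' = x_i − (cap_i+1)): x_1 ≥ 9 gives C(4,3) = 4; x_2 ≥ 4 gives C(9,3) = 84; x_3 ≥ 7 gives C(6,3) = 20; x_4 ≥ 9 gives C(4,3) = 4. Together 112.
No two caps can be exceeded simultaneously, so the pair terms are all 0.
By inclusion–exclusion the count is 286 − 112 + 0 = 174.

174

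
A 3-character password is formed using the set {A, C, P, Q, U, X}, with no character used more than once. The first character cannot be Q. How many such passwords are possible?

The first character has 6−1 = 5 choices (anything except Q).
The remaining 2 characters are filled from the other 5 symbols without repetition: 5 × 4 = 20.
Total: 5 × 20 = 100.

100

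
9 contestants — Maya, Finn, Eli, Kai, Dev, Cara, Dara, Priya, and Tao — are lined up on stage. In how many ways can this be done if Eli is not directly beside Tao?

282240

There are 9! = 362880 arrangements in all. If Eli and Tao are adjacent, merging them into one block gives 2·(8)! = 80640 arrangements.
So 362880 − 80640 = 282240 arrangements keep them apart.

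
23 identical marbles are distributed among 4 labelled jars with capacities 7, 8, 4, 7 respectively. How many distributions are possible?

Ignoring the caps, the number of non-negative solutions to x_1+…+x_4 = 23 is C(26,3) = 2600.
Subtract solutions that violate a single cap (substitute x_i' = x_i − (cap_i+1)): x_1 ≥ 8 gives C(18,3) = 816; x_2 ≥ 9 gives C(17,3) = 680; x_3 ≥ 5 gives C(21,3) = 1330; x_4 ≥ 8 gives C(18,3) = 816. Together 3642.
Add back pairs where two caps are both exceeded: 84 + 286 + 120 + 220 + 84 + 286 = 1080.
Subtract triples: 4 + 0 + 10 + 4 = 18.
By inclusion–exclusion the count is 2600 − 3642 + 1080 − 18 = 20.

20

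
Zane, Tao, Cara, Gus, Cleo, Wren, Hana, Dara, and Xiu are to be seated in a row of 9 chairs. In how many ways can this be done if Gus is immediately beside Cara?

Place the 7 others and the Gus-Cara pair as 8 objects in a line; the pair has 2 internal arrangements.
That gives 2 × 8! = 2 × 40320 = 80640.

80640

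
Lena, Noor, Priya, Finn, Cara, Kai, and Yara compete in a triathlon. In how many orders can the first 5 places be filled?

2520

This is an ordered selection of 5 from 7: P(7,5).
That gives 7 × 6 × 5 × 4 × 3 = 2520.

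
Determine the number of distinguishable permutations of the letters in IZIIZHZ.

IZIIZHZ has 7 letters with I appearing 3 times and Z appearing 3 times.
So there are 7! / (3!·3!) = 140 distinguishable arrangements.

140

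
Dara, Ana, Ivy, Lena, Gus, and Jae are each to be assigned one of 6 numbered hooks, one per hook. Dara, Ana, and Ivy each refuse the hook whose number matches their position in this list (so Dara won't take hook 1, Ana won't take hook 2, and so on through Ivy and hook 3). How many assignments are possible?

Let Aᵢ (for i ∈ {1, 2, 3}) be the placements that put person i in their forbidden hook. Any j of these fix j positions, leaving (6−j)! ways to fill the rest, and there are C(3,j) ways to pick which j.
By inclusion–exclusion, the number of valid placements is Σ_{j=0}^{3} (−1)^j C(3,j)·(6−j)!.
Computing: 720 − 360 + 72 − 6 = 426.

426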